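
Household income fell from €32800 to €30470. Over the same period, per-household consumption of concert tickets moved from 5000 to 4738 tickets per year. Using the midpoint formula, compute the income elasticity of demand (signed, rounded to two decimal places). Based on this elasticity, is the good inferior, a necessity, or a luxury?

0.73; necessity

%ΔQ = (4738 − 5000)/[( 5000 + 4738)/2] = -262/4869 = -0.053809…
%ΔIncome = (30470 − 32800)/[( 32800 + 30470)/2] = -2330/31635 = -0.073652…
E_income = (-262/4869) / (-2330/31635) = 0.7305…
0 < E_income < 1 ⇒ normal good, necessity.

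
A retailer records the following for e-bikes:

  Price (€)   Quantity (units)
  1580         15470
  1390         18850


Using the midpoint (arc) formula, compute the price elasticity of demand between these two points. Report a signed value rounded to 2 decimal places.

-1.54

%ΔQ = (18850 − 15470) / [(15470 + 18850)/2] = 3380/17160 = 0.196969…
%ΔP = (1390 − 1580) / [(1580 + 1390)/2] = -190/1485 = -0.127946…
Arc Ed = %ΔQ / %ΔP = (3380/17160) / (-190/1485) = -1.5394…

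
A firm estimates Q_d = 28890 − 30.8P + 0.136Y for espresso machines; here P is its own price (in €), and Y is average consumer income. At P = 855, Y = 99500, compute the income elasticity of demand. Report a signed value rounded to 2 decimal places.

0.84

At the given values, Q_d = 28890 − 30.8(855) + 0.136(99500) = 16088.
∂Q_d/∂Y = 0.136.
E = (0.136) × (99500/16088) = 0.8411…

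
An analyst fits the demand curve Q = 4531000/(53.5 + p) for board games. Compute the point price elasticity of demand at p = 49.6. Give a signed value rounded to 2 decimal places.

dQ/dp = −4531000/(53.5 + p)² = -426.262. At p = 49.6, Q = 43947.6.
Ed = (dQ/dp)·(p/Q) = (-426.262) × (49.6/43947.6) = -0.4810…

-0.48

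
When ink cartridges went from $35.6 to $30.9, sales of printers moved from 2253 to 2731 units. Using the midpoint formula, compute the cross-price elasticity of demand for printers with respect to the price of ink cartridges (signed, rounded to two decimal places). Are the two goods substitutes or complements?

-1.36; complements

%ΔQ_{printers} = (2731 − 2253)/avg = 478/2492 = 0.191813…
%ΔP_{ink cartridges} = (30.9 − 35.6)/avg = -4.7/33.25 = -0.141353…
E_cross = (478/2492) / (-4.7/33.25) = -1.3569…
E_cross < 0 ⇒ the goods are complements.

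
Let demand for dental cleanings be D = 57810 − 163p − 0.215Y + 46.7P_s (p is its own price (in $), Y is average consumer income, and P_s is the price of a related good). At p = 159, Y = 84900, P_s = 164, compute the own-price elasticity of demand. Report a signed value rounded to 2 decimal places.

At the given values, D = 57810 − 163(159) − 0.215(84900) + 46.7(164) = 21298.3.
∂D/∂p = −163.
E = (-163) × (159/21298.3) = -1.2168…

-1.22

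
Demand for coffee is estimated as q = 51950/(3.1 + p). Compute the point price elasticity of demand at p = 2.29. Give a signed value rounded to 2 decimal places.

dq/dp = −51950/(3.1 + p)² = -1788.17. At p = 2.29, q = 9638.22.
Ed = (dq/dp)·(p/q) = (-1788.17) × (2.29/9638.22) = -0.4248…

-0.42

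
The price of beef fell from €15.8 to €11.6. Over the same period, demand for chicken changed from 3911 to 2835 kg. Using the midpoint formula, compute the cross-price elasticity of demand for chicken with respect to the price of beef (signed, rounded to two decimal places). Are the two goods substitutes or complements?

1.04; substitutes

%ΔQ_{chicken} = (2835 − 3911)/avg = -1076/3373 = -0.319003…
%ΔP_{beef} = (11.6 − 15.8)/avg = -4.2/13.7 = -0.306569…
E_cross = (-1076/3373) / (-4.2/13.7) = 1.0405…
E_cross > 0 ⇒ the goods are substitutes.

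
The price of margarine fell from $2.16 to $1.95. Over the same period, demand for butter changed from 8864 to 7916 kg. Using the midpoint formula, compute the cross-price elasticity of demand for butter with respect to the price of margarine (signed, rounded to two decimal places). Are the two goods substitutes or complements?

1.11; substitutes

%ΔQ_{butter} = (7916 − 8864)/avg = -948/8390 = -0.112991…
%ΔP_{margarine} = (1.95 − 2.16)/avg = -0.21/2.055 = -0.102189…
E_cross = (-948/8390) / (-0.21/2.055) = 1.1057…
E_cross > 0 ⇒ the goods are substitutes.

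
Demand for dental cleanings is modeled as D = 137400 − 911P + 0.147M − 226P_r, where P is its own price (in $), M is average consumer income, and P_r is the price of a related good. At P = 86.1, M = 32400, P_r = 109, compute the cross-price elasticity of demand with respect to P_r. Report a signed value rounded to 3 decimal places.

-0.630

At the given values, D = 137400 − 911(86.1) + 0.147(32400) − 226(109) = 39091.7.
∂D/∂P_r = -226.
E = (-226) × (109/39091.7) = -0.63015…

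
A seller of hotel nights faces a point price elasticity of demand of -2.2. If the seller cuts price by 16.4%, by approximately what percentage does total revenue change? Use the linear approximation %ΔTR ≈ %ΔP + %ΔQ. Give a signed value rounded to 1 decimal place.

+19.7%

%ΔQ ≈ Ed × %ΔP = (-2.2) × (-16.4%) = +36.0800%
%ΔTR ≈ %ΔP + %ΔQ = (-16.4%) + (+36.0800%) = +19.6800%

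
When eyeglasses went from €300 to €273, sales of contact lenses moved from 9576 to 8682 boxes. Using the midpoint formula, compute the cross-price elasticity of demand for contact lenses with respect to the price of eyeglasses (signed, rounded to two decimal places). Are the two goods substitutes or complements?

%ΔQ_{contact lenses} = (8682 − 9576)/avg = -894/9129 = -0.097929…
%ΔP_{eyeglasses} = (273 − 300)/avg = -27/286.5 = -0.094240…
E_cross = (-894/9129) / (-27/286.5) = 1.0391…
E_cross > 0 ⇒ the goods are substitutes.

1.04; substitutes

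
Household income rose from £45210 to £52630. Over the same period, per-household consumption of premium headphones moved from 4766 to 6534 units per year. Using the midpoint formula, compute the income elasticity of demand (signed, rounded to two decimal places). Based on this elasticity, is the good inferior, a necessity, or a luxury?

%ΔQ = (6534 − 4766)/[( 4766 + 6534)/2] = 1768/5650 = 0.312920…
%ΔIncome = (52630 − 45210)/[( 45210 + 52630)/2] = 7420/48920 = 0.151676…
E_income = (1768/5650) / (7420/48920) = 2.0630…
E_income > 1 ⇒ normal good, luxury.

2.06; luxury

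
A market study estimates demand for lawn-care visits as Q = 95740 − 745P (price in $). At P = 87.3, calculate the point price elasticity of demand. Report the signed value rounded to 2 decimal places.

dQ/dP = −745. At P = 87.3, Q = 95740 − 745(87.3) = 30701.5.
Ed = (dQ/dP)·(P/Q) = −745 × (87.3/30701.5) = -2.1184…

-2.12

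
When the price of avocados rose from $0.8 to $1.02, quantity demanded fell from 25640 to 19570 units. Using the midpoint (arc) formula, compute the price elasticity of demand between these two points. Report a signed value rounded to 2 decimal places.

%ΔQ = (19570 − 25640) / [(25640 + 19570)/2] = -6070/22605 = -0.268524…
%ΔP = (1.02 − 0.8) / [(0.8 + 1.02)/2] = 0.22/0.91 = 0.241758…
Arc Ed = %ΔQ / %ΔP = (-6070/22605) / (0.22/0.91) = -1.1107…

-1.11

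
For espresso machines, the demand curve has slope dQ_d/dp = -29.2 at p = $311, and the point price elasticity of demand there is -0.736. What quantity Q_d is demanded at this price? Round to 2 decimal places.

12338.59

Ed = (dQ_d/dp)·(p/Q_d) ⇒ Q_d = (dQ_d/dp)·p/Ed = (-29.2)·311/(-0.736) = 12338.5869…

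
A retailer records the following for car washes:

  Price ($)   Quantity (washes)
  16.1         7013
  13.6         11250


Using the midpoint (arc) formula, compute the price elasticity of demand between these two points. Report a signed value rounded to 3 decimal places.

%ΔQ = (11250 − 7013) / [(7013 + 11250)/2] = 4237/9131.5 = 0.463998…
%ΔP = (13.6 − 16.1) / [(16.1 + 13.6)/2] = -2.5/14.85 = -0.168350…
Arc Ed = %ΔQ / %ΔP = (4237/9131.5) / (-2.5/14.85) = -2.75614…

-2.756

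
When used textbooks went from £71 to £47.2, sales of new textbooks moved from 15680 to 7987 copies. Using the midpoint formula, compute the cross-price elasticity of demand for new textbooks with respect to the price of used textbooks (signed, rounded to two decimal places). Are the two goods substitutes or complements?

1.61; substitutes

%ΔQ_{new textbooks} = (7987 − 15680)/avg = -7693/11833.5 = -0.650103…
%ΔP_{used textbooks} = (47.2 − 71)/avg = -23.8/59.1 = -0.402707…
E_cross = (-7693/11833.5) / (-23.8/59.1) = 1.6143…
E_cross > 0 ⇒ the goods are substitutes.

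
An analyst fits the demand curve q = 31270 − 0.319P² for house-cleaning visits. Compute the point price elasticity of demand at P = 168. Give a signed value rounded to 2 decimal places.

-0.81

dq/dP = −2·0.319·P = -107.184. At P = 168, q = 22266.544.
Ed = (dq/dP)·(P/q) = (-107.184) × (168/22266.544) = -0.8086…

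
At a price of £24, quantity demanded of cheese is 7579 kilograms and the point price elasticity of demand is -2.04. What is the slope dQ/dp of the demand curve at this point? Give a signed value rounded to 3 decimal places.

-644.215

Ed = (dQ/dp)·(p/Q) ⇒ dQ/dp = Ed·Q/p = (-2.04)·7579/24 = -644.215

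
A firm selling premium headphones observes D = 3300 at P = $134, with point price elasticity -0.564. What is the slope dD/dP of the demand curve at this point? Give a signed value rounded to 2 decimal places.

Ed = (dD/dP)·(P/D) ⇒ dD/dP = Ed·D/P = (-0.564)·3300/134 = -13.8895…

-13.89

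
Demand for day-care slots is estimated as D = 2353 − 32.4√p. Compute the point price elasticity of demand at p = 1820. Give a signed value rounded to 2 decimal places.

-0.71

dD/dp = −32.4/(2√p) = -0.379734. At p = 1820, D = 970.769.
Ed = (dD/dp)·(p/D) = (-0.379734) × (1820/970.769) = -0.7119…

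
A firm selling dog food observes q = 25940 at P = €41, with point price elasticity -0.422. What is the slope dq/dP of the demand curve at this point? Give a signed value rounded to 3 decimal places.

Ed = (dq/dP)·(P/q) ⇒ dq/dP = Ed·q/P = (-0.422)·25940/41 = -266.99219…

-266.992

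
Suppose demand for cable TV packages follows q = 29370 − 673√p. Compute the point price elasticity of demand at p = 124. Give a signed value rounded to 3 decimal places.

-0.171

dq/dp = −673/(2√p) = -30.2186. At p = 124, q = 21875.8.
Ed = (dq/dp)·(p/q) = (-30.2186) × (124/21875.8) = -0.17129…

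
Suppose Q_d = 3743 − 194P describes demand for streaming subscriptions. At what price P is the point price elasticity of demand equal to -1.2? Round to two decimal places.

10.52

Ed = −194P/(3743 − 194P). Set this equal to -1.2:
194P = 1.2·(3743 − 194P) ⇒ 194P(1 + 1.2) = 1.2·3743
P = 1.2·3743 / (194·2.2) = 10.5238…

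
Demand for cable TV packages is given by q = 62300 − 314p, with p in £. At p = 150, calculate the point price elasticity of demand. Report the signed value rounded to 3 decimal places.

-3.099

dq/dp = −314. At p = 150, q = 62300 − 314(150) = 15200.
Ed = (dq/dp)·(p/q) = −314 × (150/15200) = -3.09868…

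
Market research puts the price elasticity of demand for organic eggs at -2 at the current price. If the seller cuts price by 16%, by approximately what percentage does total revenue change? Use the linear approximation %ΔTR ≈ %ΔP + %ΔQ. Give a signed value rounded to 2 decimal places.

%ΔQ ≈ Ed × %ΔP = (-2) × (-16%) = +32.0000%
%ΔTR ≈ %ΔP + %ΔQ = (-16%) + (+32.0000%) = +16.0000%

+16.00%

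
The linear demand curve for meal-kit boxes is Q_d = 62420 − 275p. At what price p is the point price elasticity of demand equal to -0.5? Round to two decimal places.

Ed = −275p/(62420 − 275p). Set this equal to -0.5:
275p = 0.5·(62420 − 275p) ⇒ 275p(1 + 0.5) = 0.5·62420
p = 0.5·62420 / (275·1.5) = 75.6606…

75.66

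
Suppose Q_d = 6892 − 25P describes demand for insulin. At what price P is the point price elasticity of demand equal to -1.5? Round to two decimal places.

165.41

Ed = −25P/(6892 − 25P). Set this equal to -1.5:
25P = 1.5·(6892 − 25P) ⇒ 25P(1 + 1.5) = 1.5·6892
P = 1.5·6892 / (25·2.5) = 165.408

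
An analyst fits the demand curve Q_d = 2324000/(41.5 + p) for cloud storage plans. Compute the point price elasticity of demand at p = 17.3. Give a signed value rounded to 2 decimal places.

-0.29

dQ_d/dp = −2324000/(41.5 + p)² = -672.174. At p = 17.3, Q_d = 39523.8.
Ed = (dQ_d/dp)·(p/Q_d) = (-672.174) × (17.3/39523.8) = -0.2942…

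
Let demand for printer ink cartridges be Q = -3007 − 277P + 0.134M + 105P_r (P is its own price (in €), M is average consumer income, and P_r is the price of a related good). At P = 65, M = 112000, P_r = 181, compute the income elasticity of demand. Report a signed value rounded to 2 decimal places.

1.15

At the given values, Q = -3007 − 277(65) + 0.134(112000) + 105(181) = 13001.
∂Q/∂M = 0.134.
E = (0.134) × (112000/13001) = 1.1543…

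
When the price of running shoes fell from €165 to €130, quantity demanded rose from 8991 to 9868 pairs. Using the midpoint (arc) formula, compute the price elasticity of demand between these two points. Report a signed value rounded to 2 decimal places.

-0.39

%ΔQ = (9868 − 8991) / [(8991 + 9868)/2] = 877/9429.5 = 0.093005…
%ΔP = (130 − 165) / [(165 + 130)/2] = -35/147.5 = -0.237288…
Arc Ed = %ΔQ / %ΔP = (877/9429.5) / (-35/147.5) = -0.3919…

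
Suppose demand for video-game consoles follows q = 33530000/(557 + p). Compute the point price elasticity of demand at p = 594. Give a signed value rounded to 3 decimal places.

-0.516

dq/dp = −33530000/(557 + p)² = -25.3095. At p = 594, q = 29131.2.
Ed = (dq/dp)·(p/q) = (-25.3095) × (594/29131.2) = -0.51607…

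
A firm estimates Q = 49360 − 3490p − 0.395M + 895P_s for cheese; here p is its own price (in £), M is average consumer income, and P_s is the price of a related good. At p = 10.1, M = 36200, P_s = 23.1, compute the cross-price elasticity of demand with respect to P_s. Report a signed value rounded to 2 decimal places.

At the given values, Q = 49360 − 3490(10.1) − 0.395(36200) + 895(23.1) = 20486.5.
∂Q/∂P_s = 895.
E = (895) × (23.1/20486.5) = 1.0091…

1.01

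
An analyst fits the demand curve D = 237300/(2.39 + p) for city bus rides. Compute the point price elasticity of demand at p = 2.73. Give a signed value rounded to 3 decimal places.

dD/dp = −237300/(2.39 + p)² = -9052.28. At p = 2.73, D = 46347.7.
Ed = (dD/dp)·(p/D) = (-9052.28) × (2.73/46347.7) = -0.53320…

-0.533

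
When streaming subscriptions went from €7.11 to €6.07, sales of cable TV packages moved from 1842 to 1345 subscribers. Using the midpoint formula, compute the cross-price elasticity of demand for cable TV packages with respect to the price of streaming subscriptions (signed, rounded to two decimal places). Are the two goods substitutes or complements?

1.98; substitutes

%ΔQ_{cable TV packages} = (1345 − 1842)/avg = -497/1593.5 = -0.311892…
%ΔP_{streaming subscriptions} = (6.07 − 7.11)/avg = -1.04/6.59 = -0.157814…
E_cross = (-497/1593.5) / (-1.04/6.59) = 1.9763…
E_cross > 0 ⇒ the goods are substitutes.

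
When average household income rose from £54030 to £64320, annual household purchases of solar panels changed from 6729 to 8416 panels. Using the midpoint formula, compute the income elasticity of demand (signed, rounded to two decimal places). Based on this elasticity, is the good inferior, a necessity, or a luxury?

%ΔQ = (8416 − 6729)/[( 6729 + 8416)/2] = 1687/7572.5 = 0.222779…
%ΔIncome = (64320 − 54030)/[( 54030 + 64320)/2] = 10290/59175 = 0.173891…
E_income = (1687/7572.5) / (10290/59175) = 1.2811…
E_income > 1 ⇒ normal good, luxury.

1.28; luxury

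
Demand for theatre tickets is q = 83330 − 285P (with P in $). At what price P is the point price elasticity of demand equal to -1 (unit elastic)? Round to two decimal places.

146.19

Ed = −285P/(83330 − 285P). Set this equal to -1:
285P = 1·(83330 − 285P) ⇒ 285P(1 + 1) = 1·83330
P = 1·83330 / (285·2) = 146.1929…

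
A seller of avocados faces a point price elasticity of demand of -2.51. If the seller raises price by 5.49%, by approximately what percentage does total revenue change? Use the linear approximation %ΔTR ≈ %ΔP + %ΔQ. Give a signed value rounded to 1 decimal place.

%ΔQ ≈ Ed × %ΔP = (-2.51) × (+5.49%) = -13.7799%
%ΔTR ≈ %ΔP + %ΔQ = (+5.49%) + (-13.7799%) = -8.2899%

-8.3%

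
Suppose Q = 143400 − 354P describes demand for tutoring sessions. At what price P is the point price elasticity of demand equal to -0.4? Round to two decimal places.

Ed = −354P/(143400 − 354P). Set this equal to -0.4:
354P = 0.4·(143400 − 354P) ⇒ 354P(1 + 0.4) = 0.4·143400
P = 0.4·143400 / (354·1.4) = 115.7384…

115.74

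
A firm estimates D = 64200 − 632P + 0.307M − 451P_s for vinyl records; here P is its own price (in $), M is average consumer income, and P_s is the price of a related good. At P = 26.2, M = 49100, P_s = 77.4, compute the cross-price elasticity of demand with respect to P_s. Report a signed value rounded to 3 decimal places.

-1.255

At the given values, D = 64200 − 632(26.2) + 0.307(49100) − 451(77.4) = 27807.9.
∂D/∂P_s = -451.
E = (-451) × (77.4/27807.9) = -1.25530…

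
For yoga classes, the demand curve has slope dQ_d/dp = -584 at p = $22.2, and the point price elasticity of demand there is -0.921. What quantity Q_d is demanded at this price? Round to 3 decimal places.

14076.873

Ed = (dQ_d/dp)·(p/Q_d) ⇒ Q_d = (dQ_d/dp)·p/Ed = (-584)·22.2/(-0.921) = 14076.87296…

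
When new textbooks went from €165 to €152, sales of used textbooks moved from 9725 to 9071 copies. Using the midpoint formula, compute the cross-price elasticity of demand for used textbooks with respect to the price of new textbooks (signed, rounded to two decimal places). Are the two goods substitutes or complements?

%ΔQ_{used textbooks} = (9071 − 9725)/avg = -654/9398 = -0.069589…
%ΔP_{new textbooks} = (152 − 165)/avg = -13/158.5 = -0.082018…
E_cross = (-654/9398) / (-13/158.5) = 0.8484…
E_cross > 0 ⇒ the goods are substitutes.

0.85; substitutes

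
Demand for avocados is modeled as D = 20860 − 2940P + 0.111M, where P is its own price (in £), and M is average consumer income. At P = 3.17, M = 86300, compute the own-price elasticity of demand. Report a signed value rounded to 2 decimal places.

-0.44

At the given values, D = 20860 − 2940(3.17) + 0.111(86300) = 21119.5.
∂D/∂P = −2940.
E = (-2940) × (3.17/21119.5) = -0.4412…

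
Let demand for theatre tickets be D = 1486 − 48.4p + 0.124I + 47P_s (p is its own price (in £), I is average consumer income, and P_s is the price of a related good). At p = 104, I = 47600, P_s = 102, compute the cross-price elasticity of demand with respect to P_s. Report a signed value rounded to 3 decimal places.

At the given values, D = 1486 − 48.4(104) + 0.124(47600) + 47(102) = 7148.8.
∂D/∂P_s = 47.
E = (47) × (102/7148.8) = 0.67060…

0.671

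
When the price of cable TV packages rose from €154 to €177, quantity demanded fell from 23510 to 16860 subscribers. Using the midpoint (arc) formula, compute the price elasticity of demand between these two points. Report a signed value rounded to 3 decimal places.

-2.371

%ΔQ = (16860 − 23510) / [(23510 + 16860)/2] = -6650/20185 = -0.329452…
%ΔP = (177 − 154) / [(154 + 177)/2] = 23/165.5 = 0.138972…
Arc Ed = %ΔQ / %ΔP = (-6650/20185) / (23/165.5) = -2.37062…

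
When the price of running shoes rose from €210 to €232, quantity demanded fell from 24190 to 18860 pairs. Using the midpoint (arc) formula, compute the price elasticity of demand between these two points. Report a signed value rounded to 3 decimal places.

-2.487

%ΔQ = (18860 − 24190) / [(24190 + 18860)/2] = -5330/21525 = -0.247619…
%ΔP = (232 − 210) / [(210 + 232)/2] = 22/221 = 0.099547…
Arc Ed = %ΔQ / %ΔP = (-5330/21525) / (22/221) = -2.48744…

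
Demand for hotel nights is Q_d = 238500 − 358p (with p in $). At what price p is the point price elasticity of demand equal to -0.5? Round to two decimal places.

Ed = −358p/(238500 − 358p). Set this equal to -0.5:
358p = 0.5·(238500 − 358p) ⇒ 358p(1 + 0.5) = 0.5·238500
p = 0.5·238500 / (358·1.5) = 222.0670…

222.07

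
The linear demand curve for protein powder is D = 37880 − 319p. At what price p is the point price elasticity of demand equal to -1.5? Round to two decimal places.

Ed = −319p/(37880 − 319p). Set this equal to -1.5:
319p = 1.5·(37880 − 319p) ⇒ 319p(1 + 1.5) = 1.5·37880
p = 1.5·37880 / (319·2.5) = 71.2476…

71.25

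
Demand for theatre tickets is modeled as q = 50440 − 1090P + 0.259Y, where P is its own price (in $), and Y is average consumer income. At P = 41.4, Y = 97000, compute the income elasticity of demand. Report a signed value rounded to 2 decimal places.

At the given values, q = 50440 − 1090(41.4) + 0.259(97000) = 30437.
∂q/∂Y = 0.259.
E = (0.259) × (97000/30437) = 0.8254…

0.83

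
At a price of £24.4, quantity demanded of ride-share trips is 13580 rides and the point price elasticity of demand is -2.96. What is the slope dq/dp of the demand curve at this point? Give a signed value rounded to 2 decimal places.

-1647.41

Ed = (dq/dp)·(p/q) ⇒ dq/dp = Ed·q/p = (-2.96)·13580/24.4 = -1647.4098…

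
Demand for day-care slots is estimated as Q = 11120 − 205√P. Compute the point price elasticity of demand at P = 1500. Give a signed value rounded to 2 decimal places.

-1.25

dQ/dP = −205/(2√P) = -2.64654. At P = 1500, Q = 3180.38.
Ed = (dQ/dP)·(P/Q) = (-2.64654) × (1500/3180.38) = -1.2482…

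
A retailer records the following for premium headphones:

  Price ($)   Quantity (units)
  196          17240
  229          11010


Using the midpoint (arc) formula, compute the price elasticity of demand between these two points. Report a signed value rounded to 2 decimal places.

-2.84

%ΔQ = (11010 − 17240) / [(17240 + 11010)/2] = -6230/14125 = -0.441061…
%ΔP = (229 − 196) / [(196 + 229)/2] = 33/212.5 = 0.155294…
Arc Ed = %ΔQ / %ΔP = (-6230/14125) / (33/212.5) = -2.8401…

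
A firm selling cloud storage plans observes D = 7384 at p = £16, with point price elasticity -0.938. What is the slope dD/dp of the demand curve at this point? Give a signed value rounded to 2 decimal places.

-432.89

Ed = (dD/dp)·(p/D) ⇒ dD/dp = Ed·D/p = (-0.938)·7384/16 = -432.887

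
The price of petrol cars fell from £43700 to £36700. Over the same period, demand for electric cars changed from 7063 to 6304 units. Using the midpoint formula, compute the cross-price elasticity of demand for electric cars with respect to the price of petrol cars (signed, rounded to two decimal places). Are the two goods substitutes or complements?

0.65; substitutes

%ΔQ_{electric cars} = (6304 − 7063)/avg = -759/6683.5 = -0.113563…
%ΔP_{petrol cars} = (36700 − 43700)/avg = -7000/40200 = -0.174129…
E_cross = (-759/6683.5) / (-7000/40200) = 0.6521…
E_cross > 0 ⇒ the goods are substitutes.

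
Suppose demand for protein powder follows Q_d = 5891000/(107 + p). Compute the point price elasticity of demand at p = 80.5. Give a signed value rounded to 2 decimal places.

dQ_d/dp = −5891000/(107 + p)² = -167.566. At p = 80.5, Q_d = 31418.7.
Ed = (dQ_d/dp)·(p/Q_d) = (-167.566) × (80.5/31418.7) = -0.4293…

-0.43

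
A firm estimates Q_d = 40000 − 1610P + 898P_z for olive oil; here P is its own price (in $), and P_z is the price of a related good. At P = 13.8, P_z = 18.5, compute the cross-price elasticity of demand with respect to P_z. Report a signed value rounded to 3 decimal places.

0.483

At the given values, Q_d = 40000 − 1610(13.8) + 898(18.5) = 34395.
∂Q_d/∂P_z = 898.
E = (898) × (18.5/34395) = 0.48300…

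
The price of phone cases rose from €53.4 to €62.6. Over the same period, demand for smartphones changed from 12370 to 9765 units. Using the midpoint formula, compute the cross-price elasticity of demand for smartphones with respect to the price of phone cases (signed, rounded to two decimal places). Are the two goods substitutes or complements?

-1.48; complements

%ΔQ_{smartphones} = (9765 − 12370)/avg = -2605/11067.5 = -0.235373…
%ΔP_{phone cases} = (62.6 − 53.4)/avg = 9.2/58 = 0.158620…
E_cross = (-2605/11067.5) / (9.2/58) = -1.4838…
E_cross < 0 ⇒ the goods are complements.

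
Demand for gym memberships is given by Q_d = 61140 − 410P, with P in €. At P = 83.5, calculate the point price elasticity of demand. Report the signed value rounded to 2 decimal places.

-1.27

dQ_d/dP = −410. At P = 83.5, Q_d = 61140 − 410(83.5) = 26905.
Ed = (dQ_d/dP)·(P/Q_d) = −410 × (83.5/26905) = -1.2724…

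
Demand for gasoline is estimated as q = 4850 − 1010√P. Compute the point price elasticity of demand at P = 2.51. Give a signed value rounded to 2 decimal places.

-0.25

dq/dP = −1010/(2√P) = -318.753. At P = 2.51, q = 3249.86.
Ed = (dq/dP)·(P/q) = (-318.753) × (2.51/3249.86) = -0.2461…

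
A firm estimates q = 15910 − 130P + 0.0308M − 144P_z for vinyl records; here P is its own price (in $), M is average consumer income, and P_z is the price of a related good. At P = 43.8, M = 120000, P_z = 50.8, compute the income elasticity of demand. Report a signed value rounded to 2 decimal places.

0.56

At the given values, q = 15910 − 130(43.8) + 0.0308(120000) − 144(50.8) = 6596.8.
∂q/∂M = 0.0308.
E = (0.0308) × (120000/6596.8) = 0.5602…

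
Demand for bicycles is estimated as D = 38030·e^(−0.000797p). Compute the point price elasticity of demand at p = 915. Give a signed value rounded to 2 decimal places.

-0.73

dD/dp = −0.000797·D = -14.6175. At p = 915, D = 18340.7.
Ed = (dD/dp)·(p/D) = (-14.6175) × (915/18340.7) = -0.7292…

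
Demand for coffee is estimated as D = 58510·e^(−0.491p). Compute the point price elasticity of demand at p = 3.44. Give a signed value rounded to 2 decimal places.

-1.69

dD/dp = −0.491·D = -5306.04. At p = 3.44, D = 10806.6.
Ed = (dD/dp)·(p/D) = (-5306.04) × (3.44/10806.6) = -1.6890…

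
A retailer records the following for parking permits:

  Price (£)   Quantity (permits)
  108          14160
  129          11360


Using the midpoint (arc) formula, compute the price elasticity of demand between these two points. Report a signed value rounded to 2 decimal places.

%ΔQ = (11360 − 14160) / [(14160 + 11360)/2] = -2800/12760 = -0.219435…
%ΔP = (129 − 108) / [(108 + 129)/2] = 21/118.5 = 0.177215…
Arc Ed = %ΔQ / %ΔP = (-2800/12760) / (21/118.5) = -1.2382…

-1.24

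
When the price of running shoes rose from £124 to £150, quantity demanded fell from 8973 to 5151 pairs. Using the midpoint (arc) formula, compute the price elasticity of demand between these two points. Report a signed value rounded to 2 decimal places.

%ΔQ = (5151 − 8973) / [(8973 + 5151)/2] = -3822/7062 = -0.541206…
%ΔP = (150 − 124) / [(124 + 150)/2] = 26/137 = 0.189781…
Arc Ed = %ΔQ / %ΔP = (-3822/7062) / (26/137) = -2.8517…

-2.85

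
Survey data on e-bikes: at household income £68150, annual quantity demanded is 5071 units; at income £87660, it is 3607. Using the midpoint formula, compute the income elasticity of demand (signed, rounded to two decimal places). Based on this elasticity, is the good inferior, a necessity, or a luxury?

-1.35; inferior

%ΔQ = (3607 − 5071)/[( 5071 + 3607)/2] = -1464/4339 = -0.337404…
%ΔIncome = (87660 − 68150)/[( 68150 + 87660)/2] = 19510/77905 = 0.250433…
E_income = (-1464/4339) / (19510/77905) = -1.3472…
E_income < 0 ⇒ inferior good.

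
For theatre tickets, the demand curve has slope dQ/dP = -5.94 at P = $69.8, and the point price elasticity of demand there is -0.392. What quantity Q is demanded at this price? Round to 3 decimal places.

1057.684

Ed = (dQ/dP)·(P/Q) ⇒ Q = (dQ/dP)·P/Ed = (-5.94)·69.8/(-0.392) = 1057.68367…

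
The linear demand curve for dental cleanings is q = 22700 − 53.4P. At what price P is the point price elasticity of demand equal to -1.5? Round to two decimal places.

255.06

Ed = −53.4P/(22700 − 53.4P). Set this equal to -1.5:
53.4P = 1.5·(22700 − 53.4P) ⇒ 53.4P(1 + 1.5) = 1.5·22700
P = 1.5·22700 / (53.4·2.5) = 255.0561…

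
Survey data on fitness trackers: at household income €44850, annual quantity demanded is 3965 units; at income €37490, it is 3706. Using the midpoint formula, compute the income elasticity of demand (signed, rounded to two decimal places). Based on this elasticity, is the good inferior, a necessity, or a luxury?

%ΔQ = (3706 − 3965)/[( 3965 + 3706)/2] = -259/3835.5 = -0.067527…
%ΔIncome = (37490 − 44850)/[( 44850 + 37490)/2] = -7360/41170 = -0.178770…
E_income = (-259/3835.5) / (-7360/41170) = 0.3777…
0 < E_income < 1 ⇒ normal good, necessity.

0.38; necessity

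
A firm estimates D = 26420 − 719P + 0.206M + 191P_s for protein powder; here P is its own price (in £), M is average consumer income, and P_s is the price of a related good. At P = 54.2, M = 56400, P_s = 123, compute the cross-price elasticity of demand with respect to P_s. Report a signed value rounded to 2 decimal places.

At the given values, D = 26420 − 719(54.2) + 0.206(56400) + 191(123) = 22561.6.
∂D/∂P_s = 191.
E = (191) × (123/22561.6) = 1.0412…

1.04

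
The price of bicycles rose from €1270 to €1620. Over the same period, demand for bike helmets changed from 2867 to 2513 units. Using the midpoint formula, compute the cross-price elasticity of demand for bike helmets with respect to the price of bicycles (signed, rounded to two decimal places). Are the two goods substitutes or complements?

%ΔQ_{bike helmets} = (2513 − 2867)/avg = -354/2690 = -0.131598…
%ΔP_{bicycles} = (1620 − 1270)/avg = 350/1445 = 0.242214…
E_cross = (-354/2690) / (350/1445) = -0.5433…
E_cross < 0 ⇒ the goods are complements.

-0.54; complements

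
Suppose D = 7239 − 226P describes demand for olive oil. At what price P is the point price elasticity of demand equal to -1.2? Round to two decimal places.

17.47

Ed = −226P/(7239 − 226P). Set this equal to -1.2:
226P = 1.2·(7239 − 226P) ⇒ 226P(1 + 1.2) = 1.2·7239
P = 1.2·7239 / (226·2.2) = 17.4714…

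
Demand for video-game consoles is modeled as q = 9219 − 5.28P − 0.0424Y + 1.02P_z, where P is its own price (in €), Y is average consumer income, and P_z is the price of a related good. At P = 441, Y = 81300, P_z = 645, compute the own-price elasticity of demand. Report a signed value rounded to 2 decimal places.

-0.57

At the given values, q = 9219 − 5.28(441) − 0.0424(81300) + 1.02(645) = 4101.3.
∂q/∂P = −5.28.
E = (-5.28) × (441/4101.3) = -0.5677…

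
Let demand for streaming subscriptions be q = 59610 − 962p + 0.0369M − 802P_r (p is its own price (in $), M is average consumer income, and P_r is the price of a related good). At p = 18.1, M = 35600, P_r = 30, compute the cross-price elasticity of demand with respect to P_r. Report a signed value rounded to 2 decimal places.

-1.24

At the given values, q = 59610 − 962(18.1) + 0.0369(35600) − 802(30) = 19451.44.
∂q/∂P_r = -802.
E = (-802) × (30/19451.44) = -1.2369…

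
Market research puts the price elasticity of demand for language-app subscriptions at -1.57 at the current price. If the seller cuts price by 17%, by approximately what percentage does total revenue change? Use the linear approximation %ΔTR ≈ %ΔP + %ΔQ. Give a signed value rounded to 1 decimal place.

+9.7%

%ΔQ ≈ Ed × %ΔP = (-1.57) × (-17%) = +26.6900%
%ΔTR ≈ %ΔP + %ΔQ = (-17%) + (+26.6900%) = +9.6900%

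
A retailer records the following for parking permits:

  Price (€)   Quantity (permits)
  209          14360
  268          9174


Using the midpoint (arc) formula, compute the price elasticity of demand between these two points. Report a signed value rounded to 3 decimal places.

-1.782

%ΔQ = (9174 − 14360) / [(14360 + 9174)/2] = -5186/11767 = -0.440724…
%ΔP = (268 − 209) / [(209 + 268)/2] = 59/238.5 = 0.247379…
Arc Ed = %ΔQ / %ΔP = (-5186/11767) / (59/238.5) = -1.78157…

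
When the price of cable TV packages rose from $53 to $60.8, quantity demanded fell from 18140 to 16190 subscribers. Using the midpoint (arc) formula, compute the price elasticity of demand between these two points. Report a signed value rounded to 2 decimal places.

%ΔQ = (16190 − 18140) / [(18140 + 16190)/2] = -1950/17165 = -0.113603…
%ΔP = (60.8 − 53) / [(53 + 60.8)/2] = 7.8/56.9 = 0.137082…
Arc Ed = %ΔQ / %ΔP = (-1950/17165) / (7.8/56.9) = -0.8287…

-0.83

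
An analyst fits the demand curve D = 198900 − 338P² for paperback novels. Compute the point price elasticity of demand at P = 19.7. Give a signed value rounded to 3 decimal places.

dD/dP = −2·338·P = -13317.2. At P = 19.7, D = 67725.58.
Ed = (dD/dP)·(P/D) = (-13317.2) × (19.7/67725.58) = -3.87370…

-3.874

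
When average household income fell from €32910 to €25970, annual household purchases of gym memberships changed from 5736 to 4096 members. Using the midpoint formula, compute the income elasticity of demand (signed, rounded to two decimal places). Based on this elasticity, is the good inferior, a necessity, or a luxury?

1.42; luxury

%ΔQ = (4096 − 5736)/[( 5736 + 4096)/2] = -1640/4916 = -0.333604…
%ΔIncome = (25970 − 32910)/[( 32910 + 25970)/2] = -6940/29440 = -0.235733…
E_income = (-1640/4916) / (-6940/29440) = 1.4151…
E_income > 1 ⇒ normal good, luxury.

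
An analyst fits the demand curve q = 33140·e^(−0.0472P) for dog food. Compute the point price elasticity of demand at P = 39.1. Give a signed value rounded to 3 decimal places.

-1.846

dq/dP = −0.0472·q = -247.056. At P = 39.1, q = 5234.24.
Ed = (dq/dP)·(P/q) = (-247.056) × (39.1/5234.24) = -1.84552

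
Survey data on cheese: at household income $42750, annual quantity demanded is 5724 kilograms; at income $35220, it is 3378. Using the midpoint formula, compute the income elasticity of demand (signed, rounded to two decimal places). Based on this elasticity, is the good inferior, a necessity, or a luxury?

%ΔQ = (3378 − 5724)/[( 5724 + 3378)/2] = -2346/4551 = -0.515491…
%ΔIncome = (35220 − 42750)/[( 42750 + 35220)/2] = -7530/38985 = -0.193151…
E_income = (-2346/4551) / (-7530/38985) = 2.6688…
E_income > 1 ⇒ normal good, luxury.

2.67; luxury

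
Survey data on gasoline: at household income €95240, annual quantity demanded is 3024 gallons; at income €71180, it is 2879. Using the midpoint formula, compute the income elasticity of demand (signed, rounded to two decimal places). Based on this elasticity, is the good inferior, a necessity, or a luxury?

0.17; necessity

%ΔQ = (2879 − 3024)/[( 3024 + 2879)/2] = -145/2951.5 = -0.049127…
%ΔIncome = (71180 − 95240)/[( 95240 + 71180)/2] = -24060/83210 = -0.289147…
E_income = (-145/2951.5) / (-24060/83210) = 0.1699…
0 < E_income < 1 ⇒ normal good, necessity.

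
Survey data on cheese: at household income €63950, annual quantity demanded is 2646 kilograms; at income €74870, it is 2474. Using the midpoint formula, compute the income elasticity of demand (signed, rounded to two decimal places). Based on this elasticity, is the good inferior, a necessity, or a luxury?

-0.43; inferior

%ΔQ = (2474 − 2646)/[( 2646 + 2474)/2] = -172/2560 = -0.067187…
%ΔIncome = (74870 − 63950)/[( 63950 + 74870)/2] = 10920/69410 = 0.157326…
E_income = (-172/2560) / (10920/69410) = -0.4270…
E_income < 0 ⇒ inferior good.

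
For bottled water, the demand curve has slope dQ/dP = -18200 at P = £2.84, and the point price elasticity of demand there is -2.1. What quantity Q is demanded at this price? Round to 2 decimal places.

Ed = (dQ/dP)·(P/Q) ⇒ Q = (dQ/dP)·P/Ed = (-18200)·2.84/(-2.1) = 24613.3333…

24613.33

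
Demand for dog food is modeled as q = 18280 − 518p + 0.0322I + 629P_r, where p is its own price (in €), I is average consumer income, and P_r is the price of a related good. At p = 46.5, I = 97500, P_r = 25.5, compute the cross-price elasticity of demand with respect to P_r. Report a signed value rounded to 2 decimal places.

1.20

At the given values, q = 18280 − 518(46.5) + 0.0322(97500) + 629(25.5) = 13372.
∂q/∂P_r = 629.
E = (629) × (25.5/13372) = 1.1994…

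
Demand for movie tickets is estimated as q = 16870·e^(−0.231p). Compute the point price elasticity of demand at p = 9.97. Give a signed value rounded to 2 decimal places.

-2.30

dq/dp = −0.231·q = -389.508. At p = 9.97, q = 1686.18.
Ed = (dq/dp)·(p/q) = (-389.508) × (9.97/1686.18) = -2.3030…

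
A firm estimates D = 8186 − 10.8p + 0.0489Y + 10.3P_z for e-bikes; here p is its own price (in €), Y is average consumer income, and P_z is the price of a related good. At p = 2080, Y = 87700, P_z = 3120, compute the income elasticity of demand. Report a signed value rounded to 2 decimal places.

0.19

At the given values, D = 8186 − 10.8(2080) + 0.0489(87700) + 10.3(3120) = 22146.53.
∂D/∂Y = 0.0489.
E = (0.0489) × (87700/22146.53) = 0.1936…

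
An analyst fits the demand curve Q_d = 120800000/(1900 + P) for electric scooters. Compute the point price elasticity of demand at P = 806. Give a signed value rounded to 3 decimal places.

-0.298

dQ_d/dP = −120800000/(1900 + P)² = -16.4972. At P = 806, Q_d = 44641.5.
Ed = (dQ_d/dP)·(P/Q_d) = (-16.4972) × (806/44641.5) = -0.29785…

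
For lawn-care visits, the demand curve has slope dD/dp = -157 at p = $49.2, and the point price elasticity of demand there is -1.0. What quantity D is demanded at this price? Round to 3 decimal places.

7724.400

Ed = (dD/dp)·(p/D) ⇒ D = (dD/dp)·p/Ed = (-157)·49.2/(-1.0) = 7724.4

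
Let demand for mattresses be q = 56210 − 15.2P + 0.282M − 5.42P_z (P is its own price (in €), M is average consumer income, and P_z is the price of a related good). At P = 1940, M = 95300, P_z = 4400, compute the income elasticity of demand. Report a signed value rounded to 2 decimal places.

0.90

At the given values, q = 56210 − 15.2(1940) + 0.282(95300) − 5.42(4400) = 29748.6.
∂q/∂M = 0.282.
E = (0.282) × (95300/29748.6) = 0.9033…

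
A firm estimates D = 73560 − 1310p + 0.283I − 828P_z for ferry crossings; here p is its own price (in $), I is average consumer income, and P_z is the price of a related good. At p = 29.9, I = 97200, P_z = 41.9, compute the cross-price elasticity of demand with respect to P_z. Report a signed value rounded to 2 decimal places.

-1.28

At the given values, D = 73560 − 1310(29.9) + 0.283(97200) − 828(41.9) = 27205.4.
∂D/∂P_z = -828.
E = (-828) × (41.9/27205.4) = -1.2752…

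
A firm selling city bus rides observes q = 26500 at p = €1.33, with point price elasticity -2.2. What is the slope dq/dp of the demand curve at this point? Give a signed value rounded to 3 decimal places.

Ed = (dq/dp)·(p/q) ⇒ dq/dp = Ed·q/p = (-2.2)·26500/1.33 = -43834.58646…

-43834.586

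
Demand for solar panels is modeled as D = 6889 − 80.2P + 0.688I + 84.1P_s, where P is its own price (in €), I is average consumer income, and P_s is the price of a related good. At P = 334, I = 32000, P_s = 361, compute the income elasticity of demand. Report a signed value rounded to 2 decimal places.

At the given values, D = 6889 − 80.2(334) + 0.688(32000) + 84.1(361) = 32478.3.
∂D/∂I = 0.688.
E = (0.688) × (32000/32478.3) = 0.6778…

0.68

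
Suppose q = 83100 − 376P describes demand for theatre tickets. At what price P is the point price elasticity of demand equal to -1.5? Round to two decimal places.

Ed = −376P/(83100 − 376P). Set this equal to -1.5:
376P = 1.5·(83100 − 376P) ⇒ 376P(1 + 1.5) = 1.5·83100
P = 1.5·83100 / (376·2.5) = 132.6063…

132.61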